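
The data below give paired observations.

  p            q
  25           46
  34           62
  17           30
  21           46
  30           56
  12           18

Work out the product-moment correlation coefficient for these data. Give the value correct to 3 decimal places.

n = 6, Σp = 139, Σq = 258, Σp² = 3555, Σq² = 12436, Σpq = 6630
nΣpq − ΣpΣq = 39780 − 35862 = 3918
nΣp² − (Σp)² = 21330 − 19321 = 2009; nΣq² − (Σq)² = 74616 − 66564 = 8052
r = 3918 / √(2009 × 8052) = 3918 / 4021.9980 ≈ 0.974

0.974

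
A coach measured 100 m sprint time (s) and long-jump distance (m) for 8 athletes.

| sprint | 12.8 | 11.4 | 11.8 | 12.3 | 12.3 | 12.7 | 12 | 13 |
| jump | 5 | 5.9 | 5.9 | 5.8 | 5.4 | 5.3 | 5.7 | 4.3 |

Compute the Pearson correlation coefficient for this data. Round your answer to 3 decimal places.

n = 8, Σx = 98.3, Σy = 43.3, Σx² = 1209.91, Σy² = 236.49, Σxy = 530.25
nΣxy − ΣxΣy = 4242 − 4256.39 = -14.39
nΣx² − (Σx)² = 9679.28 − 9662.89 = 16.39; nΣy² − (Σy)² = 1891.92 − 1874.89 = 17.03
r = -14.39 / √(16.39 × 17.03) = -14.39 / 16.7069 ≈ -0.861

-0.861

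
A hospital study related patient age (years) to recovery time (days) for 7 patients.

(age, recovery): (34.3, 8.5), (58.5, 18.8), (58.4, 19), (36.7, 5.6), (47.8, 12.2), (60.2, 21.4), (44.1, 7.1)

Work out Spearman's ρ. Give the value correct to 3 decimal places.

0.857

Rank age: 1, 6, 5, 2, 4, 7, 3
Rank recovery: 3, 5, 6, 1, 4, 7, 2
d = rank(age) − rank(recovery): -2, 1, -1, 1, 0, 0, 1; Σd² = 8
ρ = 1 − 6Σd² / [n(n²−1)] = 1 − 6×8 / (7×48) = 1 − 48/336 ≈ 0.857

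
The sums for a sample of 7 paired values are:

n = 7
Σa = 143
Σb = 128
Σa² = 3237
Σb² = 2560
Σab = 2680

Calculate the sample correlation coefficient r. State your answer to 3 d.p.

0.247

r = (nΣab − ΣaΣb) / √[(nΣa² − (Σa)²)(nΣb² − (Σb)²)]
Numerator: 7×2680 − 143×128 = 456
Denominator: √[(22659 − 20449)(17920 − 16384)] = √[2210 × 1536] = 1842.4332
r = 456 / 1842.4332 ≈ 0.247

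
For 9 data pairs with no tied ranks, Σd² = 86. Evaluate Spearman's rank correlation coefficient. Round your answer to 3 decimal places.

ρ = 1 − 6Σd² / [n(n²−1)] = 1 − 6×86 / (9×80)
  = 1 − 516/720 = 1 − 0.7167 ≈ 0.283

0.283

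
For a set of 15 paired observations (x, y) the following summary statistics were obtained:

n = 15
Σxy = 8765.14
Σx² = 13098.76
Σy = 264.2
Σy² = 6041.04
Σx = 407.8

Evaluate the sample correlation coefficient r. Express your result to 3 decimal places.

0.947

r = (nΣxy − ΣxΣy) / √[(nΣx² − (Σx)²)(nΣy² − (Σy)²)]
Numerator: 15×8765.14 − 407.8×264.2 = 23736.34
Denominator: √[(196481.4 − 166300.84)(90615.6 − 69801.64)] = √[30180.56 × 20813.96] = 25063.4588
r = 23736.34 / 25063.4588 ≈ 0.947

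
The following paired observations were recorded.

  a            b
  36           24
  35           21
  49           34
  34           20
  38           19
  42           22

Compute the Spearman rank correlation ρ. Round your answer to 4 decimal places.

0.5429

Rank a: 3, 2, 6, 1, 4, 5
Rank b: 5, 3, 6, 2, 1, 4
d = rank(a) − rank(b): -2, -1, 0, -1, 3, 1; Σd² = 16
ρ = 1 − 6Σd² / [n(n²−1)] = 1 − 6×16 / (6×35) = 1 − 96/210 ≈ 0.5429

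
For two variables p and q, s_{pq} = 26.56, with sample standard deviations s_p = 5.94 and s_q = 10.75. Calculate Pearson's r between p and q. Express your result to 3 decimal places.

0.416

r = Cov(p,q) / (s_p · s_q) = 26.56 / (5.94 × 10.75)
  = 26.56 / 63.8550 ≈ 0.416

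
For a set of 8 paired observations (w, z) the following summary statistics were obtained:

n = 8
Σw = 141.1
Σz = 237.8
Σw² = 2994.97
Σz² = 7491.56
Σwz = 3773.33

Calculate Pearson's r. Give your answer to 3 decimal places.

-0.909

r = (nΣwz − ΣwΣz) / √[(nΣw² − (Σw)²)(nΣz² − (Σz)²)]
Numerator: 8×3773.33 − 141.1×237.8 = -3366.94
Denominator: √[(23959.76 − 19909.21)(59932.48 − 56548.84)] = √[4050.55 × 3383.64] = 3702.1079
r = -3366.94 / 3702.1079 ≈ -0.909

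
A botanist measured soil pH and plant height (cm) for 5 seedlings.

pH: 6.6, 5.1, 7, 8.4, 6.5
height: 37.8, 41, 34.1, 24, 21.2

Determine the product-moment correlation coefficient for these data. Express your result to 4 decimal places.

n = 5, Σx = 33.6, Σy = 158.1, Σx² = 231.38, Σy² = 5298.09, Σxy = 1036.68
nΣxy − ΣxΣy = 5183.4 − 5312.16 = -128.76
nΣx² − (Σx)² = 1156.9 − 1128.96 = 27.94; nΣy² − (Σy)² = 26490.45 − 24995.61 = 1494.84
r = -128.76 / √(27.94 × 1494.84) = -128.76 / 204.3669 ≈ -0.6300

-0.6300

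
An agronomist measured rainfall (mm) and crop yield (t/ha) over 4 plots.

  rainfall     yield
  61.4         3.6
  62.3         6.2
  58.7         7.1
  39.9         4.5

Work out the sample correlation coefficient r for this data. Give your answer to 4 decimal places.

n = 4, Σx = 222.3, Σy = 21.4, Σx² = 12688.95, Σy² = 122.06, Σxy = 1203.62
nΣxy − ΣxΣy = 4814.48 − 4757.22 = 57.26
nΣx² − (Σx)² = 50755.8 − 49417.29 = 1338.51; nΣy² − (Σy)² = 488.24 − 457.96 = 30.28
r = 57.26 / √(1338.51 × 30.28) = 57.26 / 201.3208 ≈ 0.2844

0.2844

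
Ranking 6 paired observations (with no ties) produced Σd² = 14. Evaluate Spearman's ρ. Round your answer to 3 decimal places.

ρ = 1 − 6Σd² / [n(n²−1)] = 1 − 6×14 / (6×35)
  = 1 − 84/210 = 1 − 0.4000 ≈ 0.600

0.600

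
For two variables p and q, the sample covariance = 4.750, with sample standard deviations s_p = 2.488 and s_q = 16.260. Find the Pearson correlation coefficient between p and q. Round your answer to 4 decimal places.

0.1174

r = Cov(p,q) / (s_p · s_q) = 4.750 / (2.488 × 16.260)
  = 4.750 / 40.4549 ≈ 0.1174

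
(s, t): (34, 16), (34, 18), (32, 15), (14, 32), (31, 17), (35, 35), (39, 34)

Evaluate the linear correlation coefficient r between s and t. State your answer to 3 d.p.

-0.140

n = 7, Σs = 219, Σt = 167, Σs² = 7239, Σt² = 4499, Σst = 5162
nΣst − ΣsΣt = 36134 − 36573 = -439
nΣs² − (Σs)² = 50673 − 47961 = 2712; nΣt² − (Σt)² = 31493 − 27889 = 3604
r = -439 / √(2712 × 3604) = -439 / 3126.3474 ≈ -0.140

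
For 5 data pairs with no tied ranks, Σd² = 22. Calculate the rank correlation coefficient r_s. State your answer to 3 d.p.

ρ = 1 − 6Σd² / [n(n²−1)] = 1 − 6×22 / (5×24)
  = 1 − 132/120 = 1 − 1.1000 ≈ -0.100

-0.100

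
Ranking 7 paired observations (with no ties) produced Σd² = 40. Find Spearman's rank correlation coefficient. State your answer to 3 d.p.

0.286

ρ = 1 − 6Σd² / [n(n²−1)] = 1 − 6×40 / (7×48)
  = 1 − 240/336 = 1 − 0.7143 ≈ 0.286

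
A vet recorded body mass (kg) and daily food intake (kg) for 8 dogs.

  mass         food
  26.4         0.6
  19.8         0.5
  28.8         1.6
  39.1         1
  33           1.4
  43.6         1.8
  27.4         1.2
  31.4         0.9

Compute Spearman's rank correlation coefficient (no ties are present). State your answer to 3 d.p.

Rank mass: 2, 1, 4, 7, 6, 8, 3, 5
Rank food: 2, 1, 7, 4, 6, 8, 5, 3
d = rank(mass) − rank(food): 0, 0, -3, 3, 0, 0, -2, 2; Σd² = 26
ρ = 1 − 6Σd² / [n(n²−1)] = 1 − 6×26 / (8×63) = 1 − 156/504 ≈ 0.690

0.690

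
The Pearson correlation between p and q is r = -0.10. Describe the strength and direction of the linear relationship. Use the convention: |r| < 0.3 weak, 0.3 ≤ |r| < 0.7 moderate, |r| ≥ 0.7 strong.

weak negative

r = -0.10 < 0 so the relationship is negative.
|r| = 0.10, which falls in the weak range.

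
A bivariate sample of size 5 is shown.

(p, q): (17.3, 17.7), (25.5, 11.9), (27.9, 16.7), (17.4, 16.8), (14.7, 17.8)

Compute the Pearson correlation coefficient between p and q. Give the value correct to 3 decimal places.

-0.598

n = 5, Σp = 102.8, Σq = 80.9, Σp² = 2246.8, Σq² = 1332.87, Σpq = 1629.57
nΣpq − ΣpΣq = 8147.85 − 8316.52 = -168.67
nΣp² − (Σp)² = 11234 − 10567.84 = 666.16; nΣq² − (Σq)² = 6664.35 − 6544.81 = 119.54
r = -168.67 / √(666.16 × 119.54) = -168.67 / 282.1928 ≈ -0.598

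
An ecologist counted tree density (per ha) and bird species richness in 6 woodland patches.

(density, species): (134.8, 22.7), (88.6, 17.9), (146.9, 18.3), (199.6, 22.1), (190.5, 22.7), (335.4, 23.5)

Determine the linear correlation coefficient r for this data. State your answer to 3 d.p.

n = 6, Σx = 1095.8, Σy = 127.2, Σx² = 236224.18, Σy² = 2726.54, Σxy = 23951.58
nΣxy − ΣxΣy = 143709.48 − 139385.76 = 4323.72
nΣx² − (Σx)² = 1417345.08 − 1200777.64 = 216567.44; nΣy² − (Σy)² = 16359.24 − 16179.84 = 179.4
r = 4323.72 / √(216567.44 × 179.4) = 4323.72 / 6233.1532 ≈ 0.694

0.694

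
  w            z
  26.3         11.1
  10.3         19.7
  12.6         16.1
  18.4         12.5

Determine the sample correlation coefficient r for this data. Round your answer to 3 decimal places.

n = 4, Σw = 67.6, Σz = 59.4, Σw² = 1295.1, Σz² = 926.76, Σwz = 927.7
nΣwz − ΣwΣz = 3710.8 − 4015.44 = -304.64
nΣw² − (Σw)² = 5180.4 − 4569.76 = 610.64; nΣz² − (Σz)² = 3707.04 − 3528.36 = 178.68
r = -304.64 / √(610.64 × 178.68) = -304.64 / 330.3167 ≈ -0.922

-0.922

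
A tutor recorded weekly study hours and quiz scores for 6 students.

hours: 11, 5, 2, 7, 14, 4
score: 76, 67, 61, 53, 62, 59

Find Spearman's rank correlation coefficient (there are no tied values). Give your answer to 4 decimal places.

Rank hours: 5, 3, 1, 4, 6, 2
Rank score: 6, 5, 3, 1, 4, 2
d = rank(hours) − rank(score): -1, -2, -2, 3, 2, 0; Σd² = 22
ρ = 1 − 6Σd² / [n(n²−1)] = 1 − 6×22 / (6×35) = 1 − 132/210 ≈ 0.3714

0.3714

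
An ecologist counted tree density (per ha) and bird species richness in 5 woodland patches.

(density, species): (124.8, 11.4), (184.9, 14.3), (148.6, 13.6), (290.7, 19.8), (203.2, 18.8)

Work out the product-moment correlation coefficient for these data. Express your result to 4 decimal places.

0.9067

n = 5, Σx = 952.2, Σy = 77.9, Σx² = 197641.74, Σy² = 1264.89, Σxy = 15663.77
nΣxy − ΣxΣy = 78318.85 − 74176.38 = 4142.47
nΣx² − (Σx)² = 988208.7 − 906684.84 = 81523.86; nΣy² − (Σy)² = 6324.45 − 6068.41 = 256.04
r = 4142.47 / √(81523.86 × 256.04) = 4142.47 / 4568.7382 ≈ 0.9067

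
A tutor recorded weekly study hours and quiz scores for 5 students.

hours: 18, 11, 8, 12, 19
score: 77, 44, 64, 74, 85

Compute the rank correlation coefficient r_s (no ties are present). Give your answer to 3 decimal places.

0.900

Rank hours: 4, 2, 1, 3, 5
Rank score: 4, 1, 2, 3, 5
d = rank(hours) − rank(score): 0, 1, -1, 0, 0; Σd² = 2
ρ = 1 − 6Σd² / [n(n²−1)] = 1 − 6×2 / (5×24) = 1 − 12/120 ≈ 0.900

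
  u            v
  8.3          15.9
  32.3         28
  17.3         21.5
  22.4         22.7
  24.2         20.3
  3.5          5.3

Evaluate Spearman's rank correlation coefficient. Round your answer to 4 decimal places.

Rank u: 2, 6, 3, 4, 5, 1
Rank v: 2, 6, 4, 5, 3, 1
d = rank(u) − rank(v): 0, 0, -1, -1, 2, 0; Σd² = 6
ρ = 1 − 6Σd² / [n(n²−1)] = 1 − 6×6 / (6×35) = 1 − 36/210 ≈ 0.8286

0.8286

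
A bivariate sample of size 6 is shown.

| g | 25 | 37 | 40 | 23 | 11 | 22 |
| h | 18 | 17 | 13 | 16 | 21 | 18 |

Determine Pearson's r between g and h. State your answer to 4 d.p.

-0.8418

n = 6, Σg = 158, Σh = 103, Σg² = 4728, Σh² = 1803, Σgh = 2594
nΣgh − ΣgΣh = 15564 − 16274 = -710
nΣg² − (Σg)² = 28368 − 24964 = 3404; nΣh² − (Σh)² = 10818 − 10609 = 209
r = -710 / √(3404 × 209) = -710 / 843.4667 ≈ -0.8418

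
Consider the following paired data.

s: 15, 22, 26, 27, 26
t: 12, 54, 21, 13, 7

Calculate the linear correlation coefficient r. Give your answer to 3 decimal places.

-0.094

n = 5, Σs = 116, Σt = 107, Σs² = 2790, Σt² = 3719, Σst = 2447
nΣst − ΣsΣt = 12235 − 12412 = -177
nΣs² − (Σs)² = 13950 − 13456 = 494; nΣt² − (Σt)² = 18595 − 11449 = 7146
r = -177 / √(494 × 7146) = -177 / 1878.8624 ≈ -0.094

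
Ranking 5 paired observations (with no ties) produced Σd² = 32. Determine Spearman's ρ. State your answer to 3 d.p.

ρ = 1 − 6Σd² / [n(n²−1)] = 1 − 6×32 / (5×24)
  = 1 − 192/120 = 1 − 1.6000 ≈ -0.600

-0.600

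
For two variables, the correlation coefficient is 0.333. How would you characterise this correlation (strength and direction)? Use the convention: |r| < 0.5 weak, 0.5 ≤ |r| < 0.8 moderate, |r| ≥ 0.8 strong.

r = 0.333 > 0 so the relationship is positive.
|r| = 0.333, which falls in the weak range.

weak positive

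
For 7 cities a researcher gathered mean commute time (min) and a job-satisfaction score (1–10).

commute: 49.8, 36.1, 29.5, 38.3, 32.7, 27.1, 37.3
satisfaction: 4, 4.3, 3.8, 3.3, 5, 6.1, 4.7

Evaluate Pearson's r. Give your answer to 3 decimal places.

-0.510

n = 7, Σx = 250.8, Σy = 31.2, Σx² = 9315.38, Σy² = 144.12, Σxy = 1097.04
nΣxy − ΣxΣy = 7679.28 − 7824.96 = -145.68
nΣx² − (Σx)² = 65207.66 − 62900.64 = 2307.02; nΣy² − (Σy)² = 1008.84 − 973.44 = 35.4
r = -145.68 / √(2307.02 × 35.4) = -145.68 / 285.7770 ≈ -0.510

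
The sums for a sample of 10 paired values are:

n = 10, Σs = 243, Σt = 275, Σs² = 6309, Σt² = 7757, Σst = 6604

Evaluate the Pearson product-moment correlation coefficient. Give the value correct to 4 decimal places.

-0.2800

r = (nΣst − ΣsΣt) / √[(nΣs² − (Σs)²)(nΣt² − (Σt)²)]
Numerator: 10×6604 − 243×275 = -785
Denominator: √[(63090 − 59049)(77570 − 75625)] = √[4041 × 1945] = 2803.5237
r = -785 / 2803.5237 ≈ -0.2800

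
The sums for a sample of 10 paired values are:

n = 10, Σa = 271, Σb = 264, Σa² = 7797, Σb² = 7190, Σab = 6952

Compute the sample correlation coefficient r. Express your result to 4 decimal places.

r = (nΣab − ΣaΣb) / √[(nΣa² − (Σa)²)(nΣb² − (Σb)²)]
Numerator: 10×6952 − 271×264 = -2024
Denominator: √[(77970 − 73441)(71900 − 69696)] = √[4529 × 2204] = 3159.4170
r = -2024 / 3159.4170 ≈ -0.6406

-0.6406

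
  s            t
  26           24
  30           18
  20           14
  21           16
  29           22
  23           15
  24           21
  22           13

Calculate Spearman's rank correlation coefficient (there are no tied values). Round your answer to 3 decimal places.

Rank s: 6, 8, 1, 2, 7, 4, 5, 3
Rank t: 8, 5, 2, 4, 7, 3, 6, 1
d = rank(s) − rank(t): -2, 3, -1, -2, 0, 1, -1, 2; Σd² = 24
ρ = 1 − 6Σd² / [n(n²−1)] = 1 − 6×24 / (8×63) = 1 − 144/504 ≈ 0.714

0.714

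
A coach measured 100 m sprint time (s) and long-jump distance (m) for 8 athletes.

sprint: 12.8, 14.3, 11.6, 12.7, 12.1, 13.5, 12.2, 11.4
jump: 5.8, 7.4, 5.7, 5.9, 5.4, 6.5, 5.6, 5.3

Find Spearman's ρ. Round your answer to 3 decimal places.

Rank sprint: 6, 8, 2, 5, 3, 7, 4, 1
Rank jump: 5, 8, 4, 6, 2, 7, 3, 1
d = rank(sprint) − rank(jump): 1, 0, -2, -1, 1, 0, 1, 0; Σd² = 8
ρ = 1 − 6Σd² / [n(n²−1)] = 1 − 6×8 / (8×63) = 1 − 48/504 ≈ 0.905

0.905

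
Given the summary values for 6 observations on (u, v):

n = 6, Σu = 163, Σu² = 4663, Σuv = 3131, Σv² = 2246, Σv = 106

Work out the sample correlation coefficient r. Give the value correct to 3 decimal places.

r = (nΣuv − ΣuΣv) / √[(nΣu² − (Σu)²)(nΣv² − (Σv)²)]
Numerator: 6×3131 − 163×106 = 1508
Denominator: √[(27978 − 26569)(13476 − 11236)] = √[1409 × 2240] = 1776.5585
r = 1508 / 1776.5585 ≈ 0.849

0.849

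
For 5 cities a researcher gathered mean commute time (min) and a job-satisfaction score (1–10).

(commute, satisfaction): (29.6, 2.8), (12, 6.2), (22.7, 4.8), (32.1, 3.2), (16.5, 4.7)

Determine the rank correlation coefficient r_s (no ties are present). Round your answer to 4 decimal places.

-0.8000

Rank commute: 4, 1, 3, 5, 2
Rank satisfaction: 1, 5, 4, 2, 3
d = rank(commute) − rank(satisfaction): 3, -4, -1, 3, -1; Σd² = 36
ρ = 1 − 6Σd² / [n(n²−1)] = 1 − 6×36 / (5×24) = 1 − 216/120 ≈ -0.8000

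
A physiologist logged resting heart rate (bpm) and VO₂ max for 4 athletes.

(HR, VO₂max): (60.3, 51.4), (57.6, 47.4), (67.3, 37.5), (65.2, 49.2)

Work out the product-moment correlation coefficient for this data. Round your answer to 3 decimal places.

n = 4, Σx = 250.4, Σy = 185.5, Σx² = 15734.18, Σy² = 8715.61, Σxy = 11561.25
nΣxy − ΣxΣy = 46245 − 46449.2 = -204.2
nΣx² − (Σx)² = 62936.72 − 62700.16 = 236.56; nΣy² − (Σy)² = 34862.44 − 34410.25 = 452.19
r = -204.2 / √(236.56 × 452.19) = -204.2 / 327.0628 ≈ -0.624

-0.624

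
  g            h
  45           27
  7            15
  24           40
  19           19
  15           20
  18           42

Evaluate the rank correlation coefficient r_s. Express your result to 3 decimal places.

0.486

Rank g: 6, 1, 5, 4, 2, 3
Rank h: 4, 1, 5, 2, 3, 6
d = rank(g) − rank(h): 2, 0, 0, 2, -1, -3; Σd² = 18
ρ = 1 − 6Σd² / [n(n²−1)] = 1 − 6×18 / (6×35) = 1 − 108/210 ≈ 0.486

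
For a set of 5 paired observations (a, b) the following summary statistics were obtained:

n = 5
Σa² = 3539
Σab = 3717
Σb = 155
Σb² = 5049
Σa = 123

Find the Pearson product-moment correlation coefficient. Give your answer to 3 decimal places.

-0.271

r = (nΣab − ΣaΣb) / √[(nΣa² − (Σa)²)(nΣb² − (Σb)²)]
Numerator: 5×3717 − 123×155 = -480
Denominator: √[(17695 − 15129)(25245 − 24025)] = √[2566 × 1220] = 1769.3276
r = -480 / 1769.3276 ≈ -0.271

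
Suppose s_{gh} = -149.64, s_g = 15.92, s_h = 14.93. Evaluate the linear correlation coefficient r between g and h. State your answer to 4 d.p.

r = Cov(g,h) / (s_g · s_h) = -149.64 / (15.92 × 14.93)
  = -149.64 / 237.6856 ≈ -0.6296

-0.6296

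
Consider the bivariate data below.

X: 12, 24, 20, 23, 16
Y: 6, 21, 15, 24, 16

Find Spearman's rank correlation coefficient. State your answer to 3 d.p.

0.800

Rank X: 1, 5, 3, 4, 2
Rank Y: 1, 4, 2, 5, 3
d = rank(X) − rank(Y): 0, 1, 1, -1, -1; Σd² = 4
ρ = 1 − 6Σd² / [n(n²−1)] = 1 − 6×4 / (5×24) = 1 − 24/120 ≈ 0.800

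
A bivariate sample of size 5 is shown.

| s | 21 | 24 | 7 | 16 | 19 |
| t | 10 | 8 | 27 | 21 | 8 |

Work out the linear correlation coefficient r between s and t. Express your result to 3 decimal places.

n = 5, Σs = 87, Σt = 74, Σs² = 1683, Σt² = 1398, Σst = 1079
nΣst − ΣsΣt = 5395 − 6438 = -1043
nΣs² − (Σs)² = 8415 − 7569 = 846; nΣt² − (Σt)² = 6990 − 5476 = 1514
r = -1043 / √(846 × 1514) = -1043 / 1131.7438 ≈ -0.922

-0.922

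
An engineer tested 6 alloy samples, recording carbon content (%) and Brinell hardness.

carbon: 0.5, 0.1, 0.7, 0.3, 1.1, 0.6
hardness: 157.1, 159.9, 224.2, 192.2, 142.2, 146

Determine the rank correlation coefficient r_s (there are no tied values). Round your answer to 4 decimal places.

Rank carbon: 3, 1, 5, 2, 6, 4
Rank hardness: 3, 4, 6, 5, 1, 2
d = rank(carbon) − rank(hardness): 0, -3, -1, -3, 5, 2; Σd² = 48
ρ = 1 − 6Σd² / [n(n²−1)] = 1 − 6×48 / (6×35) = 1 − 288/210 ≈ -0.3714

-0.3714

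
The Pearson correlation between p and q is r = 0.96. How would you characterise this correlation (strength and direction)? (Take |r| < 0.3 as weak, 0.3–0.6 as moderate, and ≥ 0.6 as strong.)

r = 0.96 > 0 so the relationship is positive.
|r| = 0.96, which falls in the strong range.

strong positive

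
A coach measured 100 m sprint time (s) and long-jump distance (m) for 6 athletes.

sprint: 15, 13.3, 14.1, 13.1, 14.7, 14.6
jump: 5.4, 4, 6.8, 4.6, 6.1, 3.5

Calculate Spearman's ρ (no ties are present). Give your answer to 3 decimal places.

0.257

Rank sprint: 6, 2, 3, 1, 5, 4
Rank jump: 4, 2, 6, 3, 5, 1
d = rank(sprint) − rank(jump): 2, 0, -3, -2, 0, 3; Σd² = 26
ρ = 1 − 6Σd² / [n(n²−1)] = 1 − 6×26 / (6×35) = 1 − 156/210 ≈ 0.257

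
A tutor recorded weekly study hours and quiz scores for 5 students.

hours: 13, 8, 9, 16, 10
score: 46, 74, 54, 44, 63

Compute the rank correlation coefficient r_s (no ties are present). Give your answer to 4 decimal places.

Rank hours: 4, 1, 2, 5, 3
Rank score: 2, 5, 3, 1, 4
d = rank(hours) − rank(score): 2, -4, -1, 4, -1; Σd² = 38
ρ = 1 − 6Σd² / [n(n²−1)] = 1 − 6×38 / (5×24) = 1 − 228/120 ≈ -0.9000

-0.9000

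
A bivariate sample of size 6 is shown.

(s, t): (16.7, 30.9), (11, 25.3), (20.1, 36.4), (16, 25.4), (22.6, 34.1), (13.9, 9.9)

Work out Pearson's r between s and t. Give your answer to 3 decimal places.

0.668

n = 6, Σs = 100.3, Σt = 162, Σs² = 1763.87, Σt² = 4825.84, Σst = 2840.64
nΣst − ΣsΣt = 17043.84 − 16248.6 = 795.24
nΣs² − (Σs)² = 10583.22 − 10060.09 = 523.13; nΣt² − (Σt)² = 28955.04 − 26244 = 2711.04
r = 795.24 / √(523.13 × 2711.04) = 795.24 / 1190.8931 ≈ 0.668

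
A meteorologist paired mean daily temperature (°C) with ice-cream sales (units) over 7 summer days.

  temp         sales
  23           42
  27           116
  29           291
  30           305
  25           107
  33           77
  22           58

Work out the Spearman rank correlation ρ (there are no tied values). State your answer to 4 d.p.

Rank temp: 2, 4, 5, 6, 3, 7, 1
Rank sales: 1, 5, 6, 7, 4, 3, 2
d = rank(temp) − rank(sales): 1, -1, -1, -1, -1, 4, -1; Σd² = 22
ρ = 1 − 6Σd² / [n(n²−1)] = 1 − 6×22 / (7×48) = 1 − 132/336 ≈ 0.6071

0.6071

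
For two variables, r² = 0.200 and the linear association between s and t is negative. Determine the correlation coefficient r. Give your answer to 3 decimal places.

-0.447

|r| = √0.200 = 0.447
The association is negative, so r = −0.447.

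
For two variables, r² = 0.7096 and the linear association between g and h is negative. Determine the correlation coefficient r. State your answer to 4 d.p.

|r| = √0.7096 = 0.8424
The association is negative, so r = −0.8424.

-0.8424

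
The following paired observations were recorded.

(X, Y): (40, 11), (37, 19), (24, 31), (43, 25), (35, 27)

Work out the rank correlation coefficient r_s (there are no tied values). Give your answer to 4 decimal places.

Rank X: 4, 3, 1, 5, 2
Rank Y: 1, 2, 5, 3, 4
d = rank(X) − rank(Y): 3, 1, -4, 2, -2; Σd² = 34
ρ = 1 − 6Σd² / [n(n²−1)] = 1 − 6×34 / (5×24) = 1 − 204/120 ≈ -0.7000

-0.7000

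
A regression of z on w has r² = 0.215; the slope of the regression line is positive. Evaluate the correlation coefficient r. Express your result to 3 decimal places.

|r| = √0.215 = 0.464
The association is positive, so r = 0.464.

0.464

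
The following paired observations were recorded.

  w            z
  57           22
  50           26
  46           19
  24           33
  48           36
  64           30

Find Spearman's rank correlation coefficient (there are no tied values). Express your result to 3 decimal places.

Rank w: 5, 4, 2, 1, 3, 6
Rank z: 2, 3, 1, 5, 6, 4
d = rank(w) − rank(z): 3, 1, 1, -4, -3, 2; Σd² = 40
ρ = 1 − 6Σd² / [n(n²−1)] = 1 − 6×40 / (6×35) = 1 − 240/210 ≈ -0.143

-0.143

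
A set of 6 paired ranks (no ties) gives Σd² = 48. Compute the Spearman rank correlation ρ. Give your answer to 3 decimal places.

-0.371

ρ = 1 − 6Σd² / [n(n²−1)] = 1 − 6×48 / (6×35)
  = 1 − 288/210 = 1 − 1.3714 ≈ -0.371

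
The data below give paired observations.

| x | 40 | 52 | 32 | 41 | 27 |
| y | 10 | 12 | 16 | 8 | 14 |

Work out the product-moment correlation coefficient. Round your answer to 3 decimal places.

n = 5, Σx = 192, Σy = 60, Σx² = 7738, Σy² = 760, Σxy = 2242
nΣxy − ΣxΣy = 11210 − 11520 = -310
nΣx² − (Σx)² = 38690 − 36864 = 1826; nΣy² − (Σy)² = 3800 − 3600 = 200
r = -310 / √(1826 × 200) = -310 / 604.3178 ≈ -0.513

-0.513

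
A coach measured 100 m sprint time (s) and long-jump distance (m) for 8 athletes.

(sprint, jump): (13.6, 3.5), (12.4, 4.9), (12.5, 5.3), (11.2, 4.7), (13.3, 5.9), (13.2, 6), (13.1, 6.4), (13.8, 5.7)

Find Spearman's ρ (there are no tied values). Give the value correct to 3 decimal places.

Rank sprint: 7, 2, 3, 1, 6, 5, 4, 8
Rank jump: 1, 3, 4, 2, 6, 7, 8, 5
d = rank(sprint) − rank(jump): 6, -1, -1, -1, 0, -2, -4, 3; Σd² = 68
ρ = 1 − 6Σd² / [n(n²−1)] = 1 − 6×68 / (8×63) = 1 − 408/504 ≈ 0.190

0.190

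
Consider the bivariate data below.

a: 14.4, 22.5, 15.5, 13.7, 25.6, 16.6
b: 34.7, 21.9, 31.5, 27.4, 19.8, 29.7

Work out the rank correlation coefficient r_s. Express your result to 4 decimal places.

Rank a: 2, 5, 3, 1, 6, 4
Rank b: 6, 2, 5, 3, 1, 4
d = rank(a) − rank(b): -4, 3, -2, -2, 5, 0; Σd² = 58
ρ = 1 − 6Σd² / [n(n²−1)] = 1 − 6×58 / (6×35) = 1 − 348/210 ≈ -0.6571

-0.6571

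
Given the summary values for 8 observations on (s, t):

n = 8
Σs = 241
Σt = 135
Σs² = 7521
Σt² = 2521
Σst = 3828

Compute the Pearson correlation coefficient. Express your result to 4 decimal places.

r = (nΣst − ΣsΣt) / √[(nΣs² − (Σs)²)(nΣt² − (Σt)²)]
Numerator: 8×3828 − 241×135 = -1911
Denominator: √[(60168 − 58081)(20168 − 18225)] = √[2087 × 1943] = 2013.7132
r = -1911 / 2013.7132 ≈ -0.9490

-0.9490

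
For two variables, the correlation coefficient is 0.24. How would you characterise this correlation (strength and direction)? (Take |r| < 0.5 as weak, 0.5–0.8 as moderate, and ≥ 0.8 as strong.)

weak positive

r = 0.24 > 0 so the relationship is positive.
|r| = 0.24, which falls in the weak range.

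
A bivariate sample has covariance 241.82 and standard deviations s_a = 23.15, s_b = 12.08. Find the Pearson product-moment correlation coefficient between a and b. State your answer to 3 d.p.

r = Cov(a,b) / (s_a · s_b) = 241.82 / (23.15 × 12.08)
  = 241.82 / 279.6520 ≈ 0.865

0.865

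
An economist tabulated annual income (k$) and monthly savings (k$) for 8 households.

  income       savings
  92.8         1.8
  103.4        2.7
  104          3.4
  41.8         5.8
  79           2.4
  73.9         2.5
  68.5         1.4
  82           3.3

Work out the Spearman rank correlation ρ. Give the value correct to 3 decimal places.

0.119

Rank income: 6, 7, 8, 1, 4, 3, 2, 5
Rank savings: 2, 5, 7, 8, 3, 4, 1, 6
d = rank(income) − rank(savings): 4, 2, 1, -7, 1, -1, 1, -1; Σd² = 74
ρ = 1 − 6Σd² / [n(n²−1)] = 1 − 6×74 / (8×63) = 1 − 444/504 ≈ 0.119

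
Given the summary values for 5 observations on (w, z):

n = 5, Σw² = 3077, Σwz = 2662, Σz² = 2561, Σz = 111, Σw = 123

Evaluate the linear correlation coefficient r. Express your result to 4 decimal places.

r = (nΣwz − ΣwΣz) / √[(nΣw² − (Σw)²)(nΣz² − (Σz)²)]
Numerator: 5×2662 − 123×111 = -343
Denominator: √[(15385 − 15129)(12805 − 12321)] = √[256 × 484] = 352.0000
r = -343 / 352.0000 ≈ -0.9744

-0.9744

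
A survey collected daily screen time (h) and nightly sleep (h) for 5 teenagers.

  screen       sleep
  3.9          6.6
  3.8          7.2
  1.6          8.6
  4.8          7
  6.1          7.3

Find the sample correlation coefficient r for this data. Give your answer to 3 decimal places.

-0.660

n = 5, Σx = 20.2, Σy = 36.7, Σx² = 92.46, Σy² = 271.65, Σxy = 144.99
nΣxy − ΣxΣy = 724.95 − 741.34 = -16.39
nΣx² − (Σx)² = 462.3 − 408.04 = 54.26; nΣy² − (Σy)² = 1358.25 − 1346.89 = 11.36
r = -16.39 / √(54.26 × 11.36) = -16.39 / 24.8273 ≈ -0.660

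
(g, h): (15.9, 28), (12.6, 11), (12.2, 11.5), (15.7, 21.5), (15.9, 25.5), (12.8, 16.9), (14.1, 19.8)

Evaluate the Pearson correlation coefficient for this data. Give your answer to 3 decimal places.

0.936

n = 7, Σg = 99.2, Σh = 134.2, Σg² = 1422.36, Σh² = 2827.4, Σgh = 1962.6
nΣgh − ΣgΣh = 13738.2 − 13312.64 = 425.56
nΣg² − (Σg)² = 9956.52 − 9840.64 = 115.88; nΣh² − (Σh)² = 19791.8 − 18009.64 = 1782.16
r = 425.56 / √(115.88 × 1782.16) = 425.56 / 454.4411 ≈ 0.936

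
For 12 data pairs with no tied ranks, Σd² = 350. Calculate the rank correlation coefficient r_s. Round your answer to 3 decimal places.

-0.224

ρ = 1 − 6Σd² / [n(n²−1)] = 1 − 6×350 / (12×143)
  = 1 − 2100/1716 = 1 − 1.2238 ≈ -0.224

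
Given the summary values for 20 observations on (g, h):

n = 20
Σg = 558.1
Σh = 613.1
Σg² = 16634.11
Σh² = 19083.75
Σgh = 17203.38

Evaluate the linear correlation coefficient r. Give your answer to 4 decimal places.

0.1712

r = (nΣgh − ΣgΣh) / √[(nΣg² − (Σg)²)(nΣh² − (Σh)²)]
Numerator: 20×17203.38 − 558.1×613.1 = 1896.49
Denominator: √[(332682.2 − 311475.61)(381675 − 375891.61)] = √[21206.59 × 5783.39] = 11074.5646
r = 1896.49 / 11074.5646 ≈ 0.1712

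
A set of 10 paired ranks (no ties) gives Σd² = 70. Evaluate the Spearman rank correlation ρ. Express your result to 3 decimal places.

0.576

ρ = 1 − 6Σd² / [n(n²−1)] = 1 − 6×70 / (10×99)
  = 1 − 420/990 = 1 − 0.4242 ≈ 0.576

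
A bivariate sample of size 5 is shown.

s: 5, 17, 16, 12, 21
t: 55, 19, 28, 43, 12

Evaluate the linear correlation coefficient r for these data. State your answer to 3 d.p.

-0.976

n = 5, Σs = 71, Σt = 157, Σs² = 1155, Σt² = 6163, Σst = 1814
nΣst − ΣsΣt = 9070 − 11147 = -2077
nΣs² − (Σs)² = 5775 − 5041 = 734; nΣt² − (Σt)² = 30815 − 24649 = 6166
r = -2077 / √(734 × 6166) = -2077 / 2127.4031 ≈ -0.976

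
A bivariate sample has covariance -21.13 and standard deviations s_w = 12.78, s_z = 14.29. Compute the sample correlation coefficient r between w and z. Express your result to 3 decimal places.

r = Cov(w,z) / (s_w · s_z) = -21.13 / (12.78 × 14.29)
  = -21.13 / 182.6262 ≈ -0.116

-0.116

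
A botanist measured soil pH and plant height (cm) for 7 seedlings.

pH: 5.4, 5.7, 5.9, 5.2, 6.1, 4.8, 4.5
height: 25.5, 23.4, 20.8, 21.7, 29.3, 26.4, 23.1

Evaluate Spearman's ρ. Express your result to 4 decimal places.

0.1429

Rank pH: 4, 5, 6, 3, 7, 2, 1
Rank height: 5, 4, 1, 2, 7, 6, 3
d = rank(pH) − rank(height): -1, 1, 5, 1, 0, -4, -2; Σd² = 48
ρ = 1 − 6Σd² / [n(n²−1)] = 1 − 6×48 / (7×48) = 1 − 288/336 ≈ 0.1429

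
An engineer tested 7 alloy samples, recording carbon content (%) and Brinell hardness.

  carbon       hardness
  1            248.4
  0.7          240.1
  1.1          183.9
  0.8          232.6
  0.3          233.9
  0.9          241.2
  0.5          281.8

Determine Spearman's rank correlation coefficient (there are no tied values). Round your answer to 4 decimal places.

-0.2500

Rank carbon: 6, 3, 7, 4, 1, 5, 2
Rank hardness: 6, 4, 1, 2, 3, 5, 7
d = rank(carbon) − rank(hardness): 0, -1, 6, 2, -2, 0, -5; Σd² = 70
ρ = 1 − 6Σd² / [n(n²−1)] = 1 − 6×70 / (7×48) = 1 − 420/336 ≈ -0.2500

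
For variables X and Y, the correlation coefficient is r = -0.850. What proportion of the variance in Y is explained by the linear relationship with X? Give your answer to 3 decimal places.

0.723

r² = (-0.850)² = 0.723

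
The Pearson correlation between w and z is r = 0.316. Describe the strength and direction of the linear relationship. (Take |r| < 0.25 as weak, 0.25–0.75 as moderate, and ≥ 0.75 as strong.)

r = 0.316 > 0 so the relationship is positive.
|r| = 0.316, which falls in the moderate range.

moderate positive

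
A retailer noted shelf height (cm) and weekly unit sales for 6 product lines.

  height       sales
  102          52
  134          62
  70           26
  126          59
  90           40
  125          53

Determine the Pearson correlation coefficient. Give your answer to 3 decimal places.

0.959

n = 6, Σx = 647, Σy = 292, Σx² = 72861, Σy² = 15114, Σxy = 33091
nΣxy − ΣxΣy = 198546 − 188924 = 9622
nΣx² − (Σx)² = 437166 − 418609 = 18557; nΣy² − (Σy)² = 90684 − 85264 = 5420
r = 9622 / √(18557 × 5420) = 9622 / 10028.9052 ≈ 0.959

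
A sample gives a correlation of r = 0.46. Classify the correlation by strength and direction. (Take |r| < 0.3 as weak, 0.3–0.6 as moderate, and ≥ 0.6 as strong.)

moderate positive

r = 0.46 > 0 so the relationship is positive.
|r| = 0.46, which falls in the moderate range.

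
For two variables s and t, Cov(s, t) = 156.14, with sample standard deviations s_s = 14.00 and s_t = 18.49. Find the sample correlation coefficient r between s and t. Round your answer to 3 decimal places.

0.603

r = Cov(s,t) / (s_s · s_t) = 156.14 / (14.00 × 18.49)
  = 156.14 / 258.8600 ≈ 0.603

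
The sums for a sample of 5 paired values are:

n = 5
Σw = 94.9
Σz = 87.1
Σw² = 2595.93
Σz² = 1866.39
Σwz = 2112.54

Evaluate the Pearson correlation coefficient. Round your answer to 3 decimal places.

0.872

r = (nΣwz − ΣwΣz) / √[(nΣw² − (Σw)²)(nΣz² − (Σz)²)]
Numerator: 5×2112.54 − 94.9×87.1 = 2296.91
Denominator: √[(12979.65 − 9006.01)(9331.95 − 7586.41)] = √[3973.64 × 1745.54] = 2633.6567
r = 2296.91 / 2633.6567 ≈ 0.872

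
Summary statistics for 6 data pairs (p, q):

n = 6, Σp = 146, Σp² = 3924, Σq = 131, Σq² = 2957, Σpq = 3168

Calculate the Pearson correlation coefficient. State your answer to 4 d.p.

r = (nΣpq − ΣpΣq) / √[(nΣp² − (Σp)²)(nΣq² − (Σq)²)]
Numerator: 6×3168 − 146×131 = -118
Denominator: √[(23544 − 21316)(17742 − 17161)] = √[2228 × 581] = 1137.7469
r = -118 / 1137.7469 ≈ -0.1037

-0.1037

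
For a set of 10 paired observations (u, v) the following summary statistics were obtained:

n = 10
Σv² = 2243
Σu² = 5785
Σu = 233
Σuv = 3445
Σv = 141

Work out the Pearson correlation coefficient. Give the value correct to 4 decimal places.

0.5301

r = (nΣuv − ΣuΣv) / √[(nΣu² − (Σu)²)(nΣv² − (Σv)²)]
Numerator: 10×3445 − 233×141 = 1597
Denominator: √[(57850 − 54289)(22430 − 19881)] = √[3561 × 2549] = 3012.8042
r = 1597 / 3012.8042 ≈ 0.5301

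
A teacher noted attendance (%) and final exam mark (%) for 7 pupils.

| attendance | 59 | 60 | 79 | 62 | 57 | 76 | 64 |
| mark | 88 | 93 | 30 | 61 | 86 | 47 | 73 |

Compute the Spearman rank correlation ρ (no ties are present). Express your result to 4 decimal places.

-0.8214

Rank attendance: 2, 3, 7, 4, 1, 6, 5
Rank mark: 6, 7, 1, 3, 5, 2, 4
d = rank(attendance) − rank(mark): -4, -4, 6, 1, -4, 4, 1; Σd² = 102
ρ = 1 − 6Σd² / [n(n²−1)] = 1 − 6×102 / (7×48) = 1 − 612/336 ≈ -0.8214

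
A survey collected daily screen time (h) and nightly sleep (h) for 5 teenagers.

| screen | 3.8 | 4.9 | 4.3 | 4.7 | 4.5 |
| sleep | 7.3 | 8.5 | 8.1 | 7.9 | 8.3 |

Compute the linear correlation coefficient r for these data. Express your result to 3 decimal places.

n = 5, Σx = 22.2, Σy = 40.1, Σx² = 99.28, Σy² = 322.45, Σxy = 178.7
nΣxy − ΣxΣy = 893.5 − 890.22 = 3.28
nΣx² − (Σx)² = 496.4 − 492.84 = 3.56; nΣy² − (Σy)² = 1612.25 − 1608.01 = 4.24
r = 3.28 / √(3.56 × 4.24) = 3.28 / 3.8852 ≈ 0.844

0.844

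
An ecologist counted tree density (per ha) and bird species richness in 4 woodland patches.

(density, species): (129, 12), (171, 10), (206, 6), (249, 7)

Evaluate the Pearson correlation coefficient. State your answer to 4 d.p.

n = 4, Σx = 755, Σy = 35, Σx² = 150319, Σy² = 329, Σxy = 6237
nΣxy − ΣxΣy = 24948 − 26425 = -1477
nΣx² − (Σx)² = 601276 − 570025 = 31251; nΣy² − (Σy)² = 1316 − 1225 = 91
r = -1477 / √(31251 × 91) = -1477 / 1686.3692 ≈ -0.8758

-0.8758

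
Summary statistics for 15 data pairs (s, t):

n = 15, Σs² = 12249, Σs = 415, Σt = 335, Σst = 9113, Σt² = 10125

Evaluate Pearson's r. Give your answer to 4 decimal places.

r = (nΣst − ΣsΣt) / √[(nΣs² − (Σs)²)(nΣt² − (Σt)²)]
Numerator: 15×9113 − 415×335 = -2330
Denominator: √[(183735 − 172225)(151875 − 112225)] = √[11510 × 39650] = 21362.8533
r = -2330 / 21362.8533 ≈ -0.1091

-0.1091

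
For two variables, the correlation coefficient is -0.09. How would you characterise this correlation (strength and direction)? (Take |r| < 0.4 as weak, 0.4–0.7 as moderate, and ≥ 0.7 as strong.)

weak negative

r = -0.09 < 0 so the relationship is negative.
|r| = 0.09, which falls in the weak range.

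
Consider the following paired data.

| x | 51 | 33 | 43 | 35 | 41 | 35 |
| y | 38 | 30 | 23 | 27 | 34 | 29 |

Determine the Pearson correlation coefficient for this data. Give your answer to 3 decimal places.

0.512

n = 6, Σx = 238, Σy = 181, Σx² = 9670, Σy² = 5599, Σxy = 7271
nΣxy − ΣxΣy = 43626 − 43078 = 548
nΣx² − (Σx)² = 58020 − 56644 = 1376; nΣy² − (Σy)² = 33594 − 32761 = 833
r = 548 / √(1376 × 833) = 548 / 1070.6110 ≈ 0.512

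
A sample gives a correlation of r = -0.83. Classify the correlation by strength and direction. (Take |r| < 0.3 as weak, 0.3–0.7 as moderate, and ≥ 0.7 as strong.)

strong negative

r = -0.83 < 0 so the relationship is negative.
|r| = 0.83, which falls in the strong range.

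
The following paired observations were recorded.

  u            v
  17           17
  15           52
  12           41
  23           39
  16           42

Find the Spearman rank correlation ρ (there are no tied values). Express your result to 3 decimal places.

-0.600

Rank u: 4, 2, 1, 5, 3
Rank v: 1, 5, 3, 2, 4
d = rank(u) − rank(v): 3, -3, -2, 3, -1; Σd² = 32
ρ = 1 − 6Σd² / [n(n²−1)] = 1 − 6×32 / (5×24) = 1 − 192/120 ≈ -0.600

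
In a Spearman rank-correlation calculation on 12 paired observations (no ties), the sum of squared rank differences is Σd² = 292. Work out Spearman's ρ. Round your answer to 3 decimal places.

ρ = 1 − 6Σd² / [n(n²−1)] = 1 − 6×292 / (12×143)
  = 1 − 1752/1716 = 1 − 1.0210 ≈ -0.021

-0.021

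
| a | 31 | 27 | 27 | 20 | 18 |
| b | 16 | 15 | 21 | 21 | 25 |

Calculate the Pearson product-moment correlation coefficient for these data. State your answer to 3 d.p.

n = 5, Σa = 123, Σb = 98, Σa² = 3143, Σb² = 1988, Σab = 2338
nΣab − ΣaΣb = 11690 − 12054 = -364
nΣa² − (Σa)² = 15715 − 15129 = 586; nΣb² − (Σb)² = 9940 − 9604 = 336
r = -364 / √(586 × 336) = -364 / 443.7296 ≈ -0.820

-0.820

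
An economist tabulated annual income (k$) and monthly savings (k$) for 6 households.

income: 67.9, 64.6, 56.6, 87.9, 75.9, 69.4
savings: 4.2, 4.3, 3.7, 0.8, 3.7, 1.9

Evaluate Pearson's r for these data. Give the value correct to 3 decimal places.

n = 6, Σx = 422.3, Σy = 18.6, Σx² = 30290.71, Σy² = 67.76, Σxy = 1255.39
nΣxy − ΣxΣy = 7532.34 − 7854.78 = -322.44
nΣx² − (Σx)² = 181744.26 − 178337.29 = 3406.97; nΣy² − (Σy)² = 406.56 − 345.96 = 60.6
r = -322.44 / √(3406.97 × 60.6) = -322.44 / 454.3813 ≈ -0.710

-0.710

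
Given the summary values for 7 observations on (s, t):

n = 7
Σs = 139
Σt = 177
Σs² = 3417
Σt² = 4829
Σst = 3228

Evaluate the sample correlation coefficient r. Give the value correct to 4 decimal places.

-0.5951

r = (nΣst − ΣsΣt) / √[(nΣs² − (Σs)²)(nΣt² − (Σt)²)]
Numerator: 7×3228 − 139×177 = -2007
Denominator: √[(23919 − 19321)(33803 − 31329)] = √[4598 × 2474] = 3372.7514
r = -2007 / 3372.7514 ≈ -0.5951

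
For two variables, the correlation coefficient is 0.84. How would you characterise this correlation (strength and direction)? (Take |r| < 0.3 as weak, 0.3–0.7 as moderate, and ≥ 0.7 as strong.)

r = 0.84 > 0 so the relationship is positive.
|r| = 0.84, which falls in the strong range.

strong positive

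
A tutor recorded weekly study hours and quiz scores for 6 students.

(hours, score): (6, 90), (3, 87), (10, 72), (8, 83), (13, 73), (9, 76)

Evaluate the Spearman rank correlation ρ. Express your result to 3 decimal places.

Rank hours: 2, 1, 5, 3, 6, 4
Rank score: 6, 5, 1, 4, 2, 3
d = rank(hours) − rank(score): -4, -4, 4, -1, 4, 1; Σd² = 66
ρ = 1 − 6Σd² / [n(n²−1)] = 1 − 6×66 / (6×35) = 1 − 396/210 ≈ -0.886

-0.886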